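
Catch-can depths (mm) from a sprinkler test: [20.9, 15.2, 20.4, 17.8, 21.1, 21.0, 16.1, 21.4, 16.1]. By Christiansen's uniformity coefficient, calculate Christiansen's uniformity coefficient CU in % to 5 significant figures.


Approach: apply Christiansen's uniformity coefficient, CU = (1 - mean_abs_deviation/mean)*100.
mean = 18.88889 mm
mean |d_i - mean| = 2.301235 mm
CU = (1 - 2.301235/18.88889)*100 = 87.817 %
Therefore Christiansen's uniformity coefficient CU = 87.817 %.


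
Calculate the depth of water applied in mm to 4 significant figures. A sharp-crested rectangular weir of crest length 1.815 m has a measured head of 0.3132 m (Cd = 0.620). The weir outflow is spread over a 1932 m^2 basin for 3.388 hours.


Approach: apply the rectangular weir equation with a volume-to-depth conversion, Q = (2/3)*Cd*L*sqrt(2g)*H^1.5; d = Q*t/A * 1000.
Step 1 — weir discharge:
  Q = (2/3)*0.620*1.815*sqrt(2*9.81)*0.3132^1.5 = 0.582451 m^3/s
Step 2 — volume: V = 0.582451 * 3.388*3600 = 7104.04 m^3
Step 3 — depth: d = V/A * 1000 = 7104.04/1932 * 1000 = 3677 mm
Therefore the depth of water applied = 3677 mm.


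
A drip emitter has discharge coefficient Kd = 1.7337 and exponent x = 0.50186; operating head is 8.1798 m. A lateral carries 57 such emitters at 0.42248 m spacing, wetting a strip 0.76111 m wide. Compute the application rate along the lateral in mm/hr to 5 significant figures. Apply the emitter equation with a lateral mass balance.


Approach: apply the emitter equation with a lateral mass balance, q = Kd*h^x; Q = n*q; rate = Q/(n*spacing*width).
Step 1 — single emitter flow (q = Kd*h^x):
  q = 1.7337 * 8.1798^0.50186 = 4.977864 L/hr
Step 2 — total lateral flow: Q = 57 * 4.977864 = 283.7382 L/hr
Step 3 — wetted area: A = 57 * 0.42248 * 0.76111 = 18.32856 m^2
Step 4 — application rate: Q/A = 283.7382/18.32856 = 15.481 mm/hr
Therefore the application rate along the lateral = 15.481 mm/hr.


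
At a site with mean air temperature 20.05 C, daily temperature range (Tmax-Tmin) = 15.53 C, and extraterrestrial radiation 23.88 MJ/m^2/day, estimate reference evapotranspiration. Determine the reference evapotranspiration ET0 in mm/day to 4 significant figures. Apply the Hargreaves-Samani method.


Approach: apply the Hargreaves-Samani method, ET0 = 0.0023*(Tmean+17.8)*sqrt(Tmax-Tmin)*0.408*Ra.
ET0 = 0.0023*(20.05+17.8)*sqrt(15.53)*0.408*23.88 = 3.343 mm/day
Therefore the reference evapotranspiration ET0 = 3.343 mm/day.


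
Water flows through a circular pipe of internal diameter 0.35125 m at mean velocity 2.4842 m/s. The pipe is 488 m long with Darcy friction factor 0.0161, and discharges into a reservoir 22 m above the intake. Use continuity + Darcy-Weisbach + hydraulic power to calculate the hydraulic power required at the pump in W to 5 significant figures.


Approach: apply continuity + Darcy-Weisbach + hydraulic power, Q = A*v; hf = f*(L/D)*(v^2/(2g)); H = static + hf; P = rho*g*Q*H.
Step 1 — flow rate (continuity, Q = A*v):
  A = pi*(0.35125/2)^2 = 0.09689973 m^2
  Q = 0.09689973 * 2.4842 = 0.2407183 m^3/s
Step 2 — friction head loss (Darcy-Weisbach):
  hf = 0.0161 * (488/0.35125) * (2.4842^2 / (2*9.81))
  hf = 7.035638 m
Step 3 — total head: H = 22 + 7.035638 = 29.03564 m
Step 4 — hydraulic power (P = rho*g*Q*H):
  P = 1000 * 9.81 * 0.2407183 * 29.03564 = 68566 W
Therefore the hydraulic power required at the pump = 68566 W.


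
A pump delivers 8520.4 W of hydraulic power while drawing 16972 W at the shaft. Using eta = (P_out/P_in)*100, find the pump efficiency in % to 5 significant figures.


eta = (8520.4 / 16972) * 100 = 50.203 %
Therefore the pump efficiency = 50.203 %.


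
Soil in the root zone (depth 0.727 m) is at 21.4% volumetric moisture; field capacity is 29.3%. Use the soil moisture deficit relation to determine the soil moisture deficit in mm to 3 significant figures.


Approach: apply the soil moisture deficit relation, SMD = (FC - theta)/100 * depth * 1000.
SMD = (29.3 - 21.4)/100 * 0.727 * 1000 = 57.4 mm
Therefore the soil moisture deficit = 57.4 mm.


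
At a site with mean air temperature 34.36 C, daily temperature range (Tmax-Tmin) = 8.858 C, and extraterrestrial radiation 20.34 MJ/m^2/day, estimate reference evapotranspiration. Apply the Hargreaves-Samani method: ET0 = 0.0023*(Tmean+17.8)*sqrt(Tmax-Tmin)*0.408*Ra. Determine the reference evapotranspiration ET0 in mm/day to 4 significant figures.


ET0 = 0.0023*(34.36+17.8)*sqrt(8.858)*0.408*20.34 = 2.963 mm/day
Therefore the reference evapotranspiration ET0 = 2.963 mm/day.


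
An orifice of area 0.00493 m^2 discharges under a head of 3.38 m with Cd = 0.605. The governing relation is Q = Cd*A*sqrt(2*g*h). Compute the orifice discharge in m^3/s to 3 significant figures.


Q = 0.605 * 0.00493 * sqrt(2*9.81*3.38) = 0.0243 m^3/s
Therefore the orifice discharge = 0.0243 m^3/s.


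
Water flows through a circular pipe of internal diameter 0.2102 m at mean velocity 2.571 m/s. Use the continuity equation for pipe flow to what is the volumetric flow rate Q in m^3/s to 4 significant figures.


Approach: apply the continuity equation for pipe flow, Q = A * v with A = pi*(D/2)^2.
A = pi*(0.2102/2)^2 = 0.0347021 m^2
Q = 0.0347021 * 2.571 = 0.08922 m^3/s
Therefore the volumetric flow rate Q = 0.08922 m^3/s.


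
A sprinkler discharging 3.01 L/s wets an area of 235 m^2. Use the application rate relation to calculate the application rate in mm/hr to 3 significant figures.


Approach: apply the application rate relation, rate = (Q/A)*3600.
rate = (3.01 / 235) * 3600 = 46.1 mm/hr
Therefore the application rate = 46.1 mm/hr.


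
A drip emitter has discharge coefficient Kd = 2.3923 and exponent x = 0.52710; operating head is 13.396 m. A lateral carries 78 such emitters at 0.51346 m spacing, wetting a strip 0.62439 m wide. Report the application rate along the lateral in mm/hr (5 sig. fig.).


Approach: apply the emitter equation with a lateral mass balance, q = Kd*h^x; Q = n*q; rate = Q/(n*spacing*width).
Step 1 — single emitter flow (q = Kd*h^x):
  q = 2.3923 * 13.396^0.52710 = 9.393863 L/hr
Step 2 — total lateral flow: Q = 78 * 9.393863 = 732.7213 L/hr
Step 3 — wetted area: A = 78 * 0.51346 * 0.62439 = 25.00674 m^2
Step 4 — application rate: Q/A = 732.7213/25.00674 = 29.301 mm/hr
Therefore the application rate along the lateral = 29.301 mm/hr.


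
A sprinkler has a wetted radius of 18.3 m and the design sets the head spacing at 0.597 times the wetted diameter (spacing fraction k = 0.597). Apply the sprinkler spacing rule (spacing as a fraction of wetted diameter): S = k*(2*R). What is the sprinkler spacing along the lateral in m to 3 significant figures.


S = 0.597 * (2 * 18.3) = 21.9 m
Therefore the sprinkler spacing along the lateral = 21.9 m.


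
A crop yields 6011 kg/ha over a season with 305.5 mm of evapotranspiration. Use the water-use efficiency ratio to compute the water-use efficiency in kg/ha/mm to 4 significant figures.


Approach: apply the water-use efficiency ratio, WUE = yield/ET.
WUE = 6011 / 305.5 = 19.68 kg/ha/mm
Therefore the water-use efficiency = 19.68 kg/ha/mm.


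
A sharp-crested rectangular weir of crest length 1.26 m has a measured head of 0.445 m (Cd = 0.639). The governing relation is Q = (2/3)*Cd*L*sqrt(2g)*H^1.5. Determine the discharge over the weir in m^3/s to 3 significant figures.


Q = (2/3)*0.639*1.26*sqrt(2*9.81)*0.445^1.5 = 0.706 m^3/s
Therefore the discharge over the weir = 0.706 m^3/s.


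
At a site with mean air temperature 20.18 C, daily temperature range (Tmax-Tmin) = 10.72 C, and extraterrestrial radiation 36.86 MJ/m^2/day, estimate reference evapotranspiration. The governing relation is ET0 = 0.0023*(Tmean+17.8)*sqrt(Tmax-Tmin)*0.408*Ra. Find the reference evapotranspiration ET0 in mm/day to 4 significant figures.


ET0 = 0.0023*(20.18+17.8)*sqrt(10.72)*0.408*36.86 = 4.301 mm/day
Therefore the reference evapotranspiration ET0 = 4.301 mm/day.


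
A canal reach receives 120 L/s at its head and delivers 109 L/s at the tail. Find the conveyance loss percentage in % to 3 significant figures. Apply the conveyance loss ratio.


Approach: apply the conveyance loss ratio, loss% = ((Q_head - Q_tail)/Q_head)*100.
loss = ((120 - 109)/120)*100 = 9.17 %
Therefore the conveyance loss percentage = 9.17 %.


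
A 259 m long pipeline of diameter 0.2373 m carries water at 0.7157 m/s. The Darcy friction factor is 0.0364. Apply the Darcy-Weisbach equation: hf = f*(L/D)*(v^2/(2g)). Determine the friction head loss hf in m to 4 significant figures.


hf = 0.0364 * (259/0.2373) * (0.7157^2 / (2*9.81))
hf = 1.037 m
Therefore the friction head loss hf = 1.037 m.


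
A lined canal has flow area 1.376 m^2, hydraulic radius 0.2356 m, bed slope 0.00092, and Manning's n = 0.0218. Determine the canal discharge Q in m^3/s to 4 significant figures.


Approach: apply Manning's equation, Q = (1/n)*A*R^(2/3)*S^(1/2).
Q = (1/0.0218) * 1.376 * 0.2356^(2/3) * 0.00092^(1/2) = 0.7303 m^3/s
Therefore the canal discharge Q = 0.7303 m^3/s.


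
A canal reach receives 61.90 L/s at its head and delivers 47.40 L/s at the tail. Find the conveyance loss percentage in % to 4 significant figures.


Approach: apply the conveyance loss ratio, loss% = ((Q_head - Q_tail)/Q_head)*100.
loss = ((61.90 - 47.40)/61.90)*100 = 23.42 %
Therefore the conveyance loss percentage = 23.42 %.


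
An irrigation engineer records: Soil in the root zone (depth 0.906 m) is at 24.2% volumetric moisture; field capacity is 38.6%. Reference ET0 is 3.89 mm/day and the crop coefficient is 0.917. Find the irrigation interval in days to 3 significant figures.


Approach: apply soil-water budget scheduling, SMD = (FC-theta)/100*depth*1000; ETc = ET0*Kc; interval = SMD/ETc.
Step 1 — soil moisture deficit:
  SMD = (38.6 - 24.2)/100 * 0.906 * 1000 = 130.46 mm
Step 2 — daily crop ET (ETc = ET0*Kc):
  ETc = 3.89 * 0.917 = 3.5671 mm/day
Step 3 — irrigation interval (SMD/ETc):
  interval = 130.46 / 3.5671 = 36.6 days
Therefore the irrigation interval = 36.6 days.


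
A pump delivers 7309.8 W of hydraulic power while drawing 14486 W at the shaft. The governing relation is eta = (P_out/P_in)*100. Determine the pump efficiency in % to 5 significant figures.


eta = (7309.8 / 14486) * 100 = 50.461 %
Therefore the pump efficiency = 50.461 %.


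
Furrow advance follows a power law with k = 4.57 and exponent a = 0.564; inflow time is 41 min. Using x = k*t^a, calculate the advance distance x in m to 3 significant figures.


x = 4.57 * 41^0.564 = 37.1 m
Therefore the advance distance x = 37.1 m.


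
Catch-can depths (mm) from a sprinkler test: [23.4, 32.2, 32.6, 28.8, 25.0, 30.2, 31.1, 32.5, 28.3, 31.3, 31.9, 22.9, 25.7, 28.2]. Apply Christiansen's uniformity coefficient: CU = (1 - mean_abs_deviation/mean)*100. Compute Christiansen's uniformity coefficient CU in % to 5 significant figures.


mean = 28.86429 mm
mean |d_i - mean| = 2.821429 mm
CU = (1 - 2.821429/28.86429)*100 = 90.225 %
Therefore Christiansen's uniformity coefficient CU = 90.225 %.


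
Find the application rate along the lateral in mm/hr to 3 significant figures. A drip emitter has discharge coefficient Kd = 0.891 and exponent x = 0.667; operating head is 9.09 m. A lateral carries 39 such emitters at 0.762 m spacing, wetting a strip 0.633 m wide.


Approach: apply the emitter equation with a lateral mass balance, q = Kd*h^x; Q = n*q; rate = Q/(n*spacing*width).
Step 1 — single emitter flow (q = Kd*h^x):
  q = 0.891 * 9.09^0.667 = 3.8836 L/hr
Step 2 — total lateral flow: Q = 39 * 3.8836 = 151.46 L/hr
Step 3 — wetted area: A = 39 * 0.762 * 0.633 = 18.811 m^2
Step 4 — application rate: Q/A = 151.46/18.811 = 8.05 mm/hr
Therefore the application rate along the lateral = 8.05 mm/hr.


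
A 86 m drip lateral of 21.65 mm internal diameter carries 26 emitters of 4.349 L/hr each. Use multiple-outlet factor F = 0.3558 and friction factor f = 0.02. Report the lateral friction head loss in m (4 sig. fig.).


Approach: apply Darcy-Weisbach with the multiple-outlet F-factor, Q = n*q/(3600*1000) m^3/s; v = Q/A; hf = F*f*(L/D)*(v^2/(2g)).
Q = 26*4.349/(3600*1000) = 3.14094e-05 m^3/s
A = pi*(21.65e-3/2)^2 = 3.68134e-04 m^2, so v = Q/A = 0.0853207 m/s
hf = 0.3558*0.02*(86/0.02165)*(0.0853207^2/(2*9.81)) = 0.01049 m
Therefore the lateral friction head loss = 0.01049 m.


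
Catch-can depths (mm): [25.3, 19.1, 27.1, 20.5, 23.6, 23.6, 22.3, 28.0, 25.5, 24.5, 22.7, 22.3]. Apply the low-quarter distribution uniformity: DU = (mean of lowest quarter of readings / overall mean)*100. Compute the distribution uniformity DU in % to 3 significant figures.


sorted lowest 3 of 12: [19.1, 20.5, 22.3] -> mean = 20.633 mm
overall mean = 23.708 mm
DU = (20.633/23.708)*100 = 87.0 %
Therefore the distribution uniformity DU = 87.0 %.


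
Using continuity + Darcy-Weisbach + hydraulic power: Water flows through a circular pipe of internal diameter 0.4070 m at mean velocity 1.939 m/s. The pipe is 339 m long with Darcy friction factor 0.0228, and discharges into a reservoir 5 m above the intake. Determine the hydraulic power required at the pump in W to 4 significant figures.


Approach: apply continuity + Darcy-Weisbach + hydraulic power, Q = A*v; hf = f*(L/D)*(v^2/(2g)); H = static + hf; P = rho*g*Q*H.
Step 1 — flow rate (continuity, Q = A*v):
  A = pi*(0.4070/2)^2 = 0.130100 m^2
  Q = 0.130100 * 1.939 = 0.252265 m^3/s
Step 2 — friction head loss (Darcy-Weisbach):
  hf = 0.0228 * (339/0.4070) * (1.939^2 / (2*9.81))
  hf = 3.63912 m
Step 3 — total head: H = 5 + 3.63912 = 8.63912 m
Step 4 — hydraulic power (P = rho*g*Q*H):
  P = 1000 * 9.81 * 0.252265 * 8.63912 = 21380 W
Therefore the hydraulic power required at the pump = 21380 W.


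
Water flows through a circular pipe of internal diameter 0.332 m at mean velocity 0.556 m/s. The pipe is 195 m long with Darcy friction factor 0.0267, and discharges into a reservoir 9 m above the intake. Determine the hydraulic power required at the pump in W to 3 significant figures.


Approach: apply continuity + Darcy-Weisbach + hydraulic power, Q = A*v; hf = f*(L/D)*(v^2/(2g)); H = static + hf; P = rho*g*Q*H.
Step 1 — flow rate (continuity, Q = A*v):
  A = pi*(0.332/2)^2 = 0.086570 m^2
  Q = 0.086570 * 0.556 = 0.048133 m^3/s
Step 2 — friction head loss (Darcy-Weisbach):
  hf = 0.0267 * (195/0.332) * (0.556^2 / (2*9.81))
  hf = 0.24709 m
Step 3 — total head: H = 9 + 0.24709 = 9.2471 m
Step 4 — hydraulic power (P = rho*g*Q*H):
  P = 1000 * 9.81 * 0.048133 * 9.2471 = 4370 W
Therefore the hydraulic power required at the pump = 4370 W.


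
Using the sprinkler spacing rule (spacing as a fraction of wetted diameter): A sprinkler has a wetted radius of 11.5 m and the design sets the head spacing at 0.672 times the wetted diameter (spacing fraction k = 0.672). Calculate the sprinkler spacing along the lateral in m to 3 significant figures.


Approach: apply the sprinkler spacing rule (spacing as a fraction of wetted diameter), S = k*(2*R).
S = 0.672 * (2 * 11.5) = 15.5 m
Therefore the sprinkler spacing along the lateral = 15.5 m.


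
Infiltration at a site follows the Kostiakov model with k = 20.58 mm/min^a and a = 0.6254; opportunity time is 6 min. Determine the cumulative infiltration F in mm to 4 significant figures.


Approach: apply the Kostiakov infiltration equation, F = k*t^a.
F = 20.58 * 6^0.6254 = 63.11 mm
Therefore the cumulative infiltration F = 63.11 mm.


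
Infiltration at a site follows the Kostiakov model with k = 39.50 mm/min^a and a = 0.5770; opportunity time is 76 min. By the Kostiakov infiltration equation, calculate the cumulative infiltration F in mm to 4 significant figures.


Approach: apply the Kostiakov infiltration equation, F = k*t^a.
F = 39.50 * 76^0.5770 = 480.6 mm
Therefore the cumulative infiltration F = 480.6 mm.


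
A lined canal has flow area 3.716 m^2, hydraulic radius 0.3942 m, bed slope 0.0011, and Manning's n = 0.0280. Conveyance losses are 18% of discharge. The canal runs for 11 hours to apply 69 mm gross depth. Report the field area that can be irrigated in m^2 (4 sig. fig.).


Approach: apply Manning's equation with a conveyance and depth budget, Q = (1/n)*A*R^(2/3)*S^(1/2); Q_field = Q*(1-loss); Area = Q_field*t/(d/1000).
Step 1 — canal discharge (Manning's equation):
  Q = (1/0.0280) * 3.716 * 0.3942^(2/3) * 0.0011^(1/2) = 2.36642 m^3/s
Step 2 — delivered flow: Q_field = 2.36642*(1 - 18/100) = 1.94046 m^3/s
Step 3 — volume delivered: V = 1.94046 * 11*3600 = 76842.4 m^3
Step 4 — area served: A = V / (depth/1000) = 76842.4 / 0.069 = 1114000 m^2
Therefore the field area that can be irrigated = 1114000 m^2.


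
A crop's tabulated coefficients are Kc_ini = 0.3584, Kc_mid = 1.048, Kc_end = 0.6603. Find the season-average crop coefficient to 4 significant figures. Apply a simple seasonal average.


Approach: apply a simple seasonal average, Kc_avg = (Kc_ini + Kc_mid + Kc_end)/3.
Kc_avg = (0.3584 + 1.048 + 0.6603)/3 = 0.6889
Therefore the season-average crop coefficient = 0.6889.


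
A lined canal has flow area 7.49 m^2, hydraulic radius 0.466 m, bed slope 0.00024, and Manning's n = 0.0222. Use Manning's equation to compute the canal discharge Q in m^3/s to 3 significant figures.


Approach: apply Manning's equation, Q = (1/n)*A*R^(2/3)*S^(1/2).
Q = (1/0.0222) * 7.49 * 0.466^(2/3) * 0.00024^(1/2) = 3.14 m^3/s
Therefore the canal discharge Q = 3.14 m^3/s.


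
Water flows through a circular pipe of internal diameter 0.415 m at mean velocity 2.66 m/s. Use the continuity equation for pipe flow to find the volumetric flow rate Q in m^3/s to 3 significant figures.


Approach: apply the continuity equation for pipe flow, Q = A * v with A = pi*(D/2)^2.
A = pi*(0.415/2)^2 = 0.13527 m^2
Q = 0.13527 * 2.66 = 0.360 m^3/s
Therefore the volumetric flow rate Q = 0.360 m^3/s.


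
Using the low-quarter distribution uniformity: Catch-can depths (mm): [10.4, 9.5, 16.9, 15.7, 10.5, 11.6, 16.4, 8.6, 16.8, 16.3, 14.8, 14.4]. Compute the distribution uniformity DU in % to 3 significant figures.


Approach: apply the low-quarter distribution uniformity, DU = (mean of lowest quarter of readings / overall mean)*100.
sorted lowest 3 of 12: [8.6, 9.5, 10.4] -> mean = 9.5000 mm
overall mean = 13.492 mm
DU = (9.5000/13.492)*100 = 70.4 %
Therefore the distribution uniformity DU = 70.4 %.


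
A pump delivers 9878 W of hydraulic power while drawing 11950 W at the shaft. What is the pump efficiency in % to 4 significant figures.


Approach: apply the efficiency ratio, eta = (P_out/P_in)*100.
eta = (9878 / 11950) * 100 = 82.66 %
Therefore the pump efficiency = 82.66 %.


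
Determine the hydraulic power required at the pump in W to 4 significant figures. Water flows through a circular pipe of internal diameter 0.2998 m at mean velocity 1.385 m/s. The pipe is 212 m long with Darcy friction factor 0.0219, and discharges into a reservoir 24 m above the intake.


Approach: apply continuity + Darcy-Weisbach + hydraulic power, Q = A*v; hf = f*(L/D)*(v^2/(2g)); H = static + hf; P = rho*g*Q*H.
Step 1 — flow rate (continuity, Q = A*v):
  A = pi*(0.2998/2)^2 = 0.0705916 m^2
  Q = 0.0705916 * 1.385 = 0.0977694 m^3/s
Step 2 — friction head loss (Darcy-Weisbach):
  hf = 0.0219 * (212/0.2998) * (1.385^2 / (2*9.81))
  hf = 1.51408 m
Step 3 — total head: H = 24 + 1.51408 = 25.5141 m
Step 4 — hydraulic power (P = rho*g*Q*H):
  P = 1000 * 9.81 * 0.0977694 * 25.5141 = 24470 W
Therefore the hydraulic power required at the pump = 24470 W.


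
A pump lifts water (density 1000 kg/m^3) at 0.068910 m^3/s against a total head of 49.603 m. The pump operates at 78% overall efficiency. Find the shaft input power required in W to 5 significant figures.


Approach: apply hydraulic power then efficiency conversion, P = rho*g*Q*H; P_in = P/eta.
Step 1 — hydraulic power (P = rho*g*Q*H):
  P = 1000 * 9.81 * 0.068910 * 49.603 = 33531.98 W
Step 2 — input power: P_in = P/eta = 33531.98 / 0.78 = 42990 W
Therefore the shaft input power required = 42990 W.


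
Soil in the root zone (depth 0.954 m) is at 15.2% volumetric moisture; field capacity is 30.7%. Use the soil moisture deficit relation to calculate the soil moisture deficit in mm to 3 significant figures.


Approach: apply the soil moisture deficit relation, SMD = (FC - theta)/100 * depth * 1000.
SMD = (30.7 - 15.2)/100 * 0.954 * 1000 = 148 mm
Therefore the soil moisture deficit = 148 mm.


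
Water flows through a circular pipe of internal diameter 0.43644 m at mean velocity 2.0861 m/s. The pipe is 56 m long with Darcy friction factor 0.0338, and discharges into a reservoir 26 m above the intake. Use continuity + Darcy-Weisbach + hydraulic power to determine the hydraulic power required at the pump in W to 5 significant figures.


Approach: apply continuity + Darcy-Weisbach + hydraulic power, Q = A*v; hf = f*(L/D)*(v^2/(2g)); H = static + hf; P = rho*g*Q*H.
Step 1 — flow rate (continuity, Q = A*v):
  A = pi*(0.43644/2)^2 = 0.1496025 m^2
  Q = 0.1496025 * 2.0861 = 0.3120859 m^3/s
Step 2 — friction head loss (Darcy-Weisbach):
  hf = 0.0338 * (56/0.43644) * (2.0861^2 / (2*9.81))
  hf = 0.9619476 m
Step 3 — total head: H = 26 + 0.9619476 = 26.96195 m
Step 4 — hydraulic power (P = rho*g*Q*H):
  P = 1000 * 9.81 * 0.3120859 * 26.96195 = 82546 W
Therefore the hydraulic power required at the pump = 82546 W.


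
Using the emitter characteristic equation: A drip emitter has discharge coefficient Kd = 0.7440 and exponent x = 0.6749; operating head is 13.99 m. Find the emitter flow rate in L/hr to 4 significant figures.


Approach: apply the emitter characteristic equation, q = Kd * h^x.
q = 0.7440 * 13.99^0.6749 = 4.415 L/hr
Therefore the emitter flow rate = 4.415 L/hr.


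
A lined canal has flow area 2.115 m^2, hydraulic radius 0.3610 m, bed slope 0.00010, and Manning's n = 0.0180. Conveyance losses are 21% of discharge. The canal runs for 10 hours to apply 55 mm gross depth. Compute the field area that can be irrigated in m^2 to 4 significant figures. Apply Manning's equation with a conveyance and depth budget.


Approach: apply Manning's equation with a conveyance and depth budget, Q = (1/n)*A*R^(2/3)*S^(1/2); Q_field = Q*(1-loss); Area = Q_field*t/(d/1000).
Step 1 — canal discharge (Manning's equation):
  Q = (1/0.0180) * 2.115 * 0.3610^(2/3) * 0.00010^(1/2) = 0.595721 m^3/s
Step 2 — delivered flow: Q_field = 0.595721*(1 - 21/100) = 0.470619 m^3/s
Step 3 — volume delivered: V = 0.470619 * 10*3600 = 16942.3 m^3
Step 4 — area served: A = V / (depth/1000) = 16942.3 / 0.055 = 308000 m^2
Therefore the field area that can be irrigated = 308000 m^2.


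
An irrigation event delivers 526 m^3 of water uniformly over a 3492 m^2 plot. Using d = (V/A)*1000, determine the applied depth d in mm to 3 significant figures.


d = (526 / 3492) * 1000 = 151 mm
Therefore the applied depth d = 151 mm.


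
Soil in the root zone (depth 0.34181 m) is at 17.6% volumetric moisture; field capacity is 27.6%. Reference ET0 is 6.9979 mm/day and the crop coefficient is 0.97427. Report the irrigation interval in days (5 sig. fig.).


Approach: apply soil-water budget scheduling, SMD = (FC-theta)/100*depth*1000; ETc = ET0*Kc; interval = SMD/ETc.
Step 1 — soil moisture deficit:
  SMD = (27.6 - 17.6)/100 * 0.34181 * 1000 = 34.18100 mm
Step 2 — daily crop ET (ETc = ET0*Kc):
  ETc = 6.9979 * 0.97427 = 6.817844 mm/day
Step 3 — irrigation interval (SMD/ETc):
  interval = 34.18100 / 6.817844 = 5.0135 days
Therefore the irrigation interval = 5.0135 days.


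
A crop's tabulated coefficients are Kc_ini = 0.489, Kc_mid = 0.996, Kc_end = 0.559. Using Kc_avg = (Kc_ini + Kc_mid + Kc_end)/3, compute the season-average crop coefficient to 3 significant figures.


Kc_avg = (0.489 + 0.996 + 0.559)/3 = 0.681
Therefore the season-average crop coefficient = 0.681.


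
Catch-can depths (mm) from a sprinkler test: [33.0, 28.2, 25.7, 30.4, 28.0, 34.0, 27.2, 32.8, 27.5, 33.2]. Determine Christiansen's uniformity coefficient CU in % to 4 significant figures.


Approach: apply Christiansen's uniformity coefficient, CU = (1 - mean_abs_deviation/mean)*100.
mean = 30.0000 mm
mean |d_i - mean| = 2.68000 mm
CU = (1 - 2.68000/30.0000)*100 = 91.07 %
Therefore Christiansen's uniformity coefficient CU = 91.07 %.


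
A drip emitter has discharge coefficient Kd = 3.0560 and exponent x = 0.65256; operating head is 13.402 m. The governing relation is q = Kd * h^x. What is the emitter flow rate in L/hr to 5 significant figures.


q = 3.0560 * 13.402^0.65256 = 16.623 L/hr
Therefore the emitter flow rate = 16.623 L/hr.


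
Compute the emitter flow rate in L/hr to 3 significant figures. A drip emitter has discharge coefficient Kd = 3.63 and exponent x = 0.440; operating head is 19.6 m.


Approach: apply the emitter characteristic equation, q = Kd * h^x.
q = 3.63 * 19.6^0.440 = 13.4 L/hr
Therefore the emitter flow rate = 13.4 L/hr.


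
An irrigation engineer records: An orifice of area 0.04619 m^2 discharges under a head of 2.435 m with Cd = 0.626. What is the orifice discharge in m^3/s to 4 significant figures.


Approach: apply the orifice equation, Q = Cd*A*sqrt(2*g*h).
Q = 0.626 * 0.04619 * sqrt(2*9.81*2.435) = 0.1999 m^3/s
Therefore the orifice discharge = 0.1999 m^3/s.


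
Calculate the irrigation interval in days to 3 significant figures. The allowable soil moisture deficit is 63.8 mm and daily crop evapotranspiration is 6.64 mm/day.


Approach: apply the irrigation interval relation, interval = SMD / ETc.
interval = 63.8 / 6.64 = 9.61 days
Therefore the irrigation interval = 9.61 days.


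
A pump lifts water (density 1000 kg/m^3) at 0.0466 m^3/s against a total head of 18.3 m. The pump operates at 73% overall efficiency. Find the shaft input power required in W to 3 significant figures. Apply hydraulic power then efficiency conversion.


Approach: apply hydraulic power then efficiency conversion, P = rho*g*Q*H; P_in = P/eta.
Step 1 — hydraulic power (P = rho*g*Q*H):
  P = 1000 * 9.81 * 0.0466 * 18.3 = 8365.8 W
Step 2 — input power: P_in = P/eta = 8365.8 / 0.73 = 11500 W
Therefore the shaft input power required = 11500 W.


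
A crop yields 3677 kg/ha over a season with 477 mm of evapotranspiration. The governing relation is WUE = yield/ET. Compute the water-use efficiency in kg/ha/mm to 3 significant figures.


WUE = 3677 / 477 = 7.71 kg/ha/mm
Therefore the water-use efficiency = 7.71 kg/ha/mm.


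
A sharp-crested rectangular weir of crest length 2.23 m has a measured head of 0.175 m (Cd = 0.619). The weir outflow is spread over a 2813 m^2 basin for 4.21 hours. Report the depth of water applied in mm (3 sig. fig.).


Approach: apply the rectangular weir equation with a volume-to-depth conversion, Q = (2/3)*Cd*L*sqrt(2g)*H^1.5; d = Q*t/A * 1000.
Step 1 — weir discharge:
  Q = (2/3)*0.619*2.23*sqrt(2*9.81)*0.175^1.5 = 0.29841 m^3/s
Step 2 — volume: V = 0.29841 * 4.21*3600 = 4522.7 m^3
Step 3 — depth: d = V/A * 1000 = 4522.7/2813 * 1000 = 1610 mm
Therefore the depth of water applied = 1610 mm.


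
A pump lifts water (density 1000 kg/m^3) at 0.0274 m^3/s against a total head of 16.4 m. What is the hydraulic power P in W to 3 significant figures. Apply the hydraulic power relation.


Approach: apply the hydraulic power relation, P = rho*g*Q*H.
P = 1000 * 9.81 * 0.0274 * 16.4 = 4410 W
Therefore the hydraulic power P = 4410 W.


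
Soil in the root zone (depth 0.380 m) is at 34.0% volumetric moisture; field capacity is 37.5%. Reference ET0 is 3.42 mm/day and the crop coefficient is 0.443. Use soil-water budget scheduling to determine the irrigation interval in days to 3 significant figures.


Approach: apply soil-water budget scheduling, SMD = (FC-theta)/100*depth*1000; ETc = ET0*Kc; interval = SMD/ETc.
Step 1 — soil moisture deficit:
  SMD = (37.5 - 34.0)/100 * 0.380 * 1000 = 13.300 mm
Step 2 — daily crop ET (ETc = ET0*Kc):
  ETc = 3.42 * 0.443 = 1.5151 mm/day
Step 3 — irrigation interval (SMD/ETc):
  interval = 13.300 / 1.5151 = 8.78 days
Therefore the irrigation interval = 8.78 days.


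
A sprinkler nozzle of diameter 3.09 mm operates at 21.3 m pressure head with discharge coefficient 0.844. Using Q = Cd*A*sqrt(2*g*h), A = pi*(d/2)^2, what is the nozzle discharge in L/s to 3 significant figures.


A = pi*(3.09e-3/2)^2 = 7.4991e-06 m^2
Q = 0.844 * 7.4991e-06 * sqrt(2*9.81*21.3) * 1000 = 0.129 L/s
Therefore the nozzle discharge = 0.129 L/s.


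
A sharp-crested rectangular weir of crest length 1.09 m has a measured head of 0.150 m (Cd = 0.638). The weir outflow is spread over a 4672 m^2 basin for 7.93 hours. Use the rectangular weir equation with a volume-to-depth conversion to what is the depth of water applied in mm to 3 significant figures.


Approach: apply the rectangular weir equation with a volume-to-depth conversion, Q = (2/3)*Cd*L*sqrt(2g)*H^1.5; d = Q*t/A * 1000.
Step 1 — weir discharge:
  Q = (2/3)*0.638*1.09*sqrt(2*9.81)*0.150^1.5 = 0.11930 m^3/s
Step 2 — volume: V = 0.11930 * 7.93*3600 = 3405.8 m^3
Step 3 — depth: d = V/A * 1000 = 3405.8/4672 * 1000 = 729 mm
Therefore the depth of water applied = 729 mm.


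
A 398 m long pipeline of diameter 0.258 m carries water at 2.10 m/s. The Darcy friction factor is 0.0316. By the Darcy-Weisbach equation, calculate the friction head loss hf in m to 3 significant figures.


Approach: apply the Darcy-Weisbach equation, hf = f*(L/D)*(v^2/(2g)).
hf = 0.0316 * (398/0.258) * (2.10^2 / (2*9.81))
hf = 11.0 m
Therefore the friction head loss hf = 11.0 m.


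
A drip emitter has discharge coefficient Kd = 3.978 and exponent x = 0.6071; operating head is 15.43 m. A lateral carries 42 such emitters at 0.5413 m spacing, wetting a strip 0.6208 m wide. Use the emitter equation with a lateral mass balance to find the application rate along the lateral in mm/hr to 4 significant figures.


Approach: apply the emitter equation with a lateral mass balance, q = Kd*h^x; Q = n*q; rate = Q/(n*spacing*width).
Step 1 — single emitter flow (q = Kd*h^x):
  q = 3.978 * 15.43^0.6071 = 20.9470 L/hr
Step 2 — total lateral flow: Q = 42 * 20.9470 = 879.774 L/hr
Step 3 — wetted area: A = 42 * 0.5413 * 0.6208 = 14.1136 m^2
Step 4 — application rate: Q/A = 879.774/14.1136 = 62.34 mm/hr
Therefore the application rate along the lateral = 62.34 mm/hr.


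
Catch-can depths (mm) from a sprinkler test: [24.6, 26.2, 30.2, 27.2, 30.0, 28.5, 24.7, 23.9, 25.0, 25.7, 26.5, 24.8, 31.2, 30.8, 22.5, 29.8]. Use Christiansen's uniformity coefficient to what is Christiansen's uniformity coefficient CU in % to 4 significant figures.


Approach: apply Christiansen's uniformity coefficient, CU = (1 - mean_abs_deviation/mean)*100.
mean = 26.9750 mm
mean |d_i - mean| = 2.35938 mm
CU = (1 - 2.35938/26.9750)*100 = 91.25 %
Therefore Christiansen's uniformity coefficient CU = 91.25 %.


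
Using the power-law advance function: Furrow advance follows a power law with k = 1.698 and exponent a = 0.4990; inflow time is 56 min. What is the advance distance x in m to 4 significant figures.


Approach: apply the power-law advance function, x = k*t^a.
x = 1.698 * 56^0.4990 = 12.66 m
Therefore the advance distance x = 12.66 m.


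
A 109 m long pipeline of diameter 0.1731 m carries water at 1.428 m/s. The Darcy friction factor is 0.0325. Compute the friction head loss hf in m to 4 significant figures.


Approach: apply the Darcy-Weisbach equation, hf = f*(L/D)*(v^2/(2g)).
hf = 0.0325 * (109/0.1731) * (1.428^2 / (2*9.81))
hf = 2.127 m
Therefore the friction head loss hf = 2.127 m.


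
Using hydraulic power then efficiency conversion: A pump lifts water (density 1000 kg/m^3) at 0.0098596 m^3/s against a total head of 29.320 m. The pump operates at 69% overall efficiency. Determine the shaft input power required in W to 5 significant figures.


Approach: apply hydraulic power then efficiency conversion, P = rho*g*Q*H; P_in = P/eta.
Step 1 — hydraulic power (P = rho*g*Q*H):
  P = 1000 * 9.81 * 0.0098596 * 29.320 = 2835.909 W
Step 2 — input power: P_in = P/eta = 2835.909 / 0.69 = 4110.0 W
Therefore the shaft input power required = 4110.0 W.


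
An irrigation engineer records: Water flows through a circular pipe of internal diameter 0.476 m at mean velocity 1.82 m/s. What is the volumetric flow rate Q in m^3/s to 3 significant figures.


Approach: apply the continuity equation for pipe flow, Q = A * v with A = pi*(D/2)^2.
A = pi*(0.476/2)^2 = 0.17795 m^2
Q = 0.17795 * 1.82 = 0.324 m^3/s
Therefore the volumetric flow rate Q = 0.324 m^3/s.


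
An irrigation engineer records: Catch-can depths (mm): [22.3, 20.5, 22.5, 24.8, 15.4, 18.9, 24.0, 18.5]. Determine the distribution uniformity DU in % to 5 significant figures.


Approach: apply the low-quarter distribution uniformity, DU = (mean of lowest quarter of readings / overall mean)*100.
sorted lowest 2 of 8: [15.4, 18.5] -> mean = 16.95000 mm
overall mean = 20.86250 mm
DU = (16.95000/20.86250)*100 = 81.246 %
Therefore the distribution uniformity DU = 81.246 %.


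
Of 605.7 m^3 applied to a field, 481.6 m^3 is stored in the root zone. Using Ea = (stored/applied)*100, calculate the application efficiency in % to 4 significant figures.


Ea = (481.6/605.7)*100 = 79.51 %
Therefore the application efficiency = 79.51 %.


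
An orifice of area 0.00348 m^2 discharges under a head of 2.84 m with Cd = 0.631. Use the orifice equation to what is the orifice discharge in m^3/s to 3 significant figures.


Approach: apply the orifice equation, Q = Cd*A*sqrt(2*g*h).
Q = 0.631 * 0.00348 * sqrt(2*9.81*2.84) = 0.0164 m^3/s
Therefore the orifice discharge = 0.0164 m^3/s.


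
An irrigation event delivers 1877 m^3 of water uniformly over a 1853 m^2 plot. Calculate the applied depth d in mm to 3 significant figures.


Approach: apply depth from volume over area, d = (V/A)*1000.
d = (1877 / 1853) * 1000 = 1010 mm
Therefore the applied depth d = 1010 mm.


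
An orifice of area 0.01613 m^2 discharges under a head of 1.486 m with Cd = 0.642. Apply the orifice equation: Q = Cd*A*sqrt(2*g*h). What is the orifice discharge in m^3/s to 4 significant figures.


Q = 0.642 * 0.01613 * sqrt(2*9.81*1.486) = 0.05591 m^3/s
Therefore the orifice discharge = 0.05591 m^3/s.


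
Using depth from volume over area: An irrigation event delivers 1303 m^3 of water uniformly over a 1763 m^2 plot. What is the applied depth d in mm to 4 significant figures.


Approach: apply depth from volume over area, d = (V/A)*1000.
d = (1303 / 1763) * 1000 = 739.1 mm
Therefore the applied depth d = 739.1 mm.


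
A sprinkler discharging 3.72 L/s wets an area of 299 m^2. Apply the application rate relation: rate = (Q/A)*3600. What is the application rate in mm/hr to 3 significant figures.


rate = (3.72 / 299) * 3600 = 44.8 mm/hr
Therefore the application rate = 44.8 mm/hr.


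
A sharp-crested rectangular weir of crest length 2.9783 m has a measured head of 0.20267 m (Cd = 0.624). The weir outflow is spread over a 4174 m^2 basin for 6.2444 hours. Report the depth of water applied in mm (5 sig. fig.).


Approach: apply the rectangular weir equation with a volume-to-depth conversion, Q = (2/3)*Cd*L*sqrt(2g)*H^1.5; d = Q*t/A * 1000.
Step 1 — weir discharge:
  Q = (2/3)*0.624*2.9783*sqrt(2*9.81)*0.20267^1.5 = 0.5007206 m^3/s
Step 2 — volume: V = 0.5007206 * 6.2444*3600 = 11256.12 m^3
Step 3 — depth: d = V/A * 1000 = 11256.12/4174 * 1000 = 2696.7 mm
Therefore the depth of water applied = 2696.7 mm.


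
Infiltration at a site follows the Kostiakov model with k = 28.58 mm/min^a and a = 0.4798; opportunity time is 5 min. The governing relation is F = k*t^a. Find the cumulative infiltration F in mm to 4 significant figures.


F = 28.58 * 5^0.4798 = 61.86 mm
Therefore the cumulative infiltration F = 61.86 mm.


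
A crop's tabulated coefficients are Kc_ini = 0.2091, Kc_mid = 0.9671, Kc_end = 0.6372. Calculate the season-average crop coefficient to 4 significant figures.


Approach: apply a simple seasonal average, Kc_avg = (Kc_ini + Kc_mid + Kc_end)/3.
Kc_avg = (0.2091 + 0.9671 + 0.6372)/3 = 0.6045
Therefore the season-average crop coefficient = 0.6045.


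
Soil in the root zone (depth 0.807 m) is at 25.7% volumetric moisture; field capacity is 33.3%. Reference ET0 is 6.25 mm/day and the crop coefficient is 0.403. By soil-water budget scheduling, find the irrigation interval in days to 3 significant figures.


Approach: apply soil-water budget scheduling, SMD = (FC-theta)/100*depth*1000; ETc = ET0*Kc; interval = SMD/ETc.
Step 1 — soil moisture deficit:
  SMD = (33.3 - 25.7)/100 * 0.807 * 1000 = 61.332 mm
Step 2 — daily crop ET (ETc = ET0*Kc):
  ETc = 6.25 * 0.403 = 2.5188 mm/day
Step 3 — irrigation interval (SMD/ETc):
  interval = 61.332 / 2.5188 = 24.4 days
Therefore the irrigation interval = 24.4 days.


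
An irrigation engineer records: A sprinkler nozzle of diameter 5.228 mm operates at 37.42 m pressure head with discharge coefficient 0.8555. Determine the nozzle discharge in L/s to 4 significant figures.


Approach: apply the orifice equation, Q = Cd*A*sqrt(2*g*h), A = pi*(d/2)^2.
A = pi*(5.228e-3/2)^2 = 2.14665e-05 m^2
Q = 0.8555 * 2.14665e-05 * sqrt(2*9.81*37.42) * 1000 = 0.4976 L/s
Therefore the nozzle discharge = 0.4976 L/s.


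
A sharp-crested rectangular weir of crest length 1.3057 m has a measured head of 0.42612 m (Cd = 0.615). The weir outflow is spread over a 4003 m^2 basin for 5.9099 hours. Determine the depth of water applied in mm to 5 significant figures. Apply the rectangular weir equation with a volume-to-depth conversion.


Approach: apply the rectangular weir equation with a volume-to-depth conversion, Q = (2/3)*Cd*L*sqrt(2g)*H^1.5; d = Q*t/A * 1000.
Step 1 — weir discharge:
  Q = (2/3)*0.615*1.3057*sqrt(2*9.81)*0.42612^1.5 = 0.6595909 m^3/s
Step 2 — volume: V = 0.6595909 * 5.9099*3600 = 14033.22 m^3
Step 3 — depth: d = V/A * 1000 = 14033.22/4003 * 1000 = 3505.7 mm
Therefore the depth of water applied = 3505.7 mm.


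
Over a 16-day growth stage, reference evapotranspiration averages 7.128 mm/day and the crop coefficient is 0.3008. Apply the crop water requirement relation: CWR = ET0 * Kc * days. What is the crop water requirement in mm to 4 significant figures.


CWR = 7.128 * 0.3008 * 16 = 34.31 mm
Therefore the crop water requirement = 34.31 mm.


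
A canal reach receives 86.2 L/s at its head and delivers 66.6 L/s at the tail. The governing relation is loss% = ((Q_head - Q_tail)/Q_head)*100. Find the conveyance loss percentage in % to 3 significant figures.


loss = ((86.2 - 66.6)/86.2)*100 = 22.7 %
Therefore the conveyance loss percentage = 22.7 %.


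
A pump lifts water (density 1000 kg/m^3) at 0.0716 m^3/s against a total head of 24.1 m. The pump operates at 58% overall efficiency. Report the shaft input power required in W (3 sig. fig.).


Approach: apply hydraulic power then efficiency conversion, P = rho*g*Q*H; P_in = P/eta.
Step 1 — hydraulic power (P = rho*g*Q*H):
  P = 1000 * 9.81 * 0.0716 * 24.1 = 16928 W
Step 2 — input power: P_in = P/eta = 16928 / 0.58 = 29200 W
Therefore the shaft input power required = 29200 W.


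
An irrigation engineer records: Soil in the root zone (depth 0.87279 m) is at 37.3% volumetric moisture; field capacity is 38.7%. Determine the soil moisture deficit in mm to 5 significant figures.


Approach: apply the soil moisture deficit relation, SMD = (FC - theta)/100 * depth * 1000.
SMD = (38.7 - 37.3)/100 * 0.87279 * 1000 = 12.219 mm
Therefore the soil moisture deficit = 12.219 mm.


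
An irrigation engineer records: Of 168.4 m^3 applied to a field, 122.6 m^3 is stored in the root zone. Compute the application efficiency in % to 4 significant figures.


Approach: apply the application efficiency ratio, Ea = (stored/applied)*100.
Ea = (122.6/168.4)*100 = 72.80 %
Therefore the application efficiency = 72.80 %.


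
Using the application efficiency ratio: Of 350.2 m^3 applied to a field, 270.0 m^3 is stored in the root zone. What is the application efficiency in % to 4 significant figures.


Approach: apply the application efficiency ratio, Ea = (stored/applied)*100.
Ea = (270.0/350.2)*100 = 77.10 %
Therefore the application efficiency = 77.10 %.
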